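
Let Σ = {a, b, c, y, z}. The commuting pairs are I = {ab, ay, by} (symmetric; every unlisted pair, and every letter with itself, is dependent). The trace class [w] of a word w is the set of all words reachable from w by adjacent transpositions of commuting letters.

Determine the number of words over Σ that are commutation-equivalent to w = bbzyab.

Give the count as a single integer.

drop 0:b onto floor
drop 1:b onto {0:b}
drop 2:z onto {1:b}
drop 3:y onto {2:z}
drop 4:a onto {2:z}
drop 5:b onto {2:z}
ground layer = {0:b}
drop-orders for the pieces not yet dropped (sum over which currently-grounded one goes next):
  1 to go: {3} 1  {4} 1  {5} 1
  2 to go: {3,4} 2  {3,5} 2  {4,5} 2
  3 to go: {3,4,5} 6
  4 to go: {2,3,4,5} 6
  if 0:b drops first: 6 orders

6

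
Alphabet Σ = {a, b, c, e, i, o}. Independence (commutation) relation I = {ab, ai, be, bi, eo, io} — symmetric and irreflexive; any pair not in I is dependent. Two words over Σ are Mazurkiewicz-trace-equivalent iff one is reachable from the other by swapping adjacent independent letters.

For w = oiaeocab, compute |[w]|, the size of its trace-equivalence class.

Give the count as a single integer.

#0=o has no predecessor
#1=i has no predecessor
#2=a depends on [0:o]
#3=e depends on [1:i, 2:a]
#4=o depends on [2:a]
#5=c depends on [3:e, 4:o]
#6=a depends on [5:c]
#7=b depends on [5:c]
sources: [0:o, 1:i]
N(rest) = Σ N(rest − s) over sources s of rest; N(one piece) = 1:
  size 1 → [6]=1  [7]=1
  size 2 → [6,7]=2
  size 3 → [5,6,7]=2
  size 4 → [3,5,6,7]=2  [4,5,6,7]=2
  size 5 → [1,3,5,6,7]=2  [3,4,5,6,7]=4
  size 6 → [1,3,4,5,6,7]=6  [2,3,4,5,6,7]=4
  first=0(o) contributes 10
  first=1(i) contributes 4
|[w]| = 14

14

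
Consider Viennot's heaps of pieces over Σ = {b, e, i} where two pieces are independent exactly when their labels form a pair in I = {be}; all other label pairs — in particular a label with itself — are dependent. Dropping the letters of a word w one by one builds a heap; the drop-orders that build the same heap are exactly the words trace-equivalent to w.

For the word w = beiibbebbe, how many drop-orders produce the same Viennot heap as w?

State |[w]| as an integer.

0(b) covers ∅
1(e) covers ∅
2(i) covers 0:b, 1:e
3(i) covers 2:i
4(b) covers 3:i
5(b) covers 4:b
6(e) covers 3:i
7(b) covers 5:b
8(b) covers 7:b
9(e) covers 6:e
floor of heap: 0:b, 1:e
completions by unplaced set U, small U first (add the entries for U minus each lowest piece of U):
  |U|=1: {8}:1  {9}:1
  |U|=2: {6,9}:1  {7,8}:1  {8,9}:2
  |U|=3: {5,7,8}:1  {6,8,9}:3  {7,8,9}:3
  |U|=4: {4,5,7,8}:1  {5,7,8,9}:4  {6,7,8,9}:6
  |U|=5: {4,5,7,8,9}:5  {5,6,7,8,9}:10
  |U|=6: {4,5,6,7,8,9}:15
  |U|=7: {3,4,5,6,7,8,9}:15
  |U|=8: {2,3,4,5,6,7,8,9}:15
  start at 0(b): 15
  start at 1(e): 15
sum over floor = 30

30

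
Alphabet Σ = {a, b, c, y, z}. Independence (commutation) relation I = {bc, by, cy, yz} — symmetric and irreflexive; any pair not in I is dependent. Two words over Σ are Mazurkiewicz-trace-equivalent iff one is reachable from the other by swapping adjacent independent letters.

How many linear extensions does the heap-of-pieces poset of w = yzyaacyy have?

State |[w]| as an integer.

9

drop 0:y onto floor
drop 1:z onto floor
drop 2:y onto {0:y}
drop 3:a onto {1:z, 2:y}
drop 4:a onto {3:a}
drop 5:c onto {4:a}
drop 6:y onto {4:a}
drop 7:y onto {6:y}
ground layer = {0:y, 1:z}
drop-orders for the pieces not yet dropped (sum over which currently-grounded one goes next):
  1 to go: {5} 1  {7} 1
  2 to go: {5,7} 2  {6,7} 1
  3 to go: {5,6,7} 3
  4 to go: {4,5,6,7} 3
  5 to go: {3,4,5,6,7} 3
  6 to go: {1,3,4,5,6,7} 3  {2,3,4,5,6,7} 3
  if 0:y drops first: 6 orders
  if 1:z drops first: 3 orders
heap linearizations: 9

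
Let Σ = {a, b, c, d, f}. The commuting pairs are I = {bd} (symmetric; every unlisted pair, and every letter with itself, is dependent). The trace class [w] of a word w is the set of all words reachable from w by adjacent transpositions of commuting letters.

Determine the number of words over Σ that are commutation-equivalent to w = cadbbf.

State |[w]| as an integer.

0(c) covers ∅
1(a) covers 0:c
2(d) covers 1:a
3(b) covers 1:a
4(b) covers 3:b
5(f) covers 2:d, 4:b
floor of heap: 0:c
completions by unplaced set U, small U first (add the entries for U minus each lowest piece of U):
  |U|=1: {5}:1
  |U|=2: {2,5}:1  {4,5}:1
  |U|=3: {2,4,5}:2  {3,4,5}:1
  |U|=4: {2,3,4,5}:3
  start at 0(c): 3

3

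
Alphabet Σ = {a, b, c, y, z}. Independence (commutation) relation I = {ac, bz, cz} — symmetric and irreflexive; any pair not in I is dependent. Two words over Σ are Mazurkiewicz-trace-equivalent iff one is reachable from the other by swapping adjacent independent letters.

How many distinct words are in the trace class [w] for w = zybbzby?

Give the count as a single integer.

4

piece 0:z — minimal
piece 1:y rests on {0:z}
piece 2:b rests on {1:y}
piece 3:b rests on {2:b}
piece 4:z rests on {1:y}
piece 5:b rests on {3:b}
piece 6:y rests on {4:z, 5:b}
minimal pieces: {0:z}
ways to finish when only these pieces remain (= sum over removing one remaining piece with nothing left below it):
  1 left: {6}→1
  2 left: {4,6}→1  {5,6}→1
  3 left: {3,5,6}→1  {4,5,6}→2
  4 left: {2,3,5,6}→1  {3,4,5,6}→3
  5 left: {2,3,4,5,6}→4
  placing 0:z first → 4 extensions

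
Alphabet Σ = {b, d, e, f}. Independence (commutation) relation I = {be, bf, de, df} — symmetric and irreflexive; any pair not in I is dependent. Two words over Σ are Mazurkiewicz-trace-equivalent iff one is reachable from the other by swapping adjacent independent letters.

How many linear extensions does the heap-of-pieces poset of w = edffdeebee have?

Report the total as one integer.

120

#0=e has no predecessor
#1=d has no predecessor
#2=f depends on [0:e]
#3=f depends on [2:f]
#4=d depends on [1:d]
#5=e depends on [3:f]
#6=e depends on [5:e]
#7=b depends on [4:d]
#8=e depends on [6:e]
#9=e depends on [8:e]
sources: [0:e, 1:d]
N(rest) = Σ N(rest − s) over sources s of rest; N(one piece) = 1:
  size 1 → [7]=1  [9]=1
  size 2 → [4,7]=1  [7,9]=2  [8,9]=1
  size 3 → [1,4,7]=1  [4,7,9]=3  [6,8,9]=1  [7,8,9]=3
  size 4 → [1,4,7,9]=4  [4,7,8,9]=6  [5,6,8,9]=1  [6,7,8,9]=4
  size 5 → [1,4,7,8,9]=10  [3,5,6,8,9]=1  [4,6,7,8,9]=10  [5,6,7,8,9]=5
  size 6 → [1,4,6,7,8,9]=20  [2,3,5,6,8,9]=1  [3,5,6,7,8,9]=6  [4,5,6,7,8,9]=15
  size 7 → [0,2,3,5,6,8,9]=1  [1,4,5,6,7,8,9]=35  [2,3,5,6,7,8,9]=7  [3,4,5,6,7,8,9]=21
  size 8 → [0,2,3,5,6,7,8,9]=8  [1,3,4,5,6,7,8,9]=56  [2,3,4,5,6,7,8,9]=28
  first=0(e) contributes 84
  first=1(d) contributes 36
|[w]| = 120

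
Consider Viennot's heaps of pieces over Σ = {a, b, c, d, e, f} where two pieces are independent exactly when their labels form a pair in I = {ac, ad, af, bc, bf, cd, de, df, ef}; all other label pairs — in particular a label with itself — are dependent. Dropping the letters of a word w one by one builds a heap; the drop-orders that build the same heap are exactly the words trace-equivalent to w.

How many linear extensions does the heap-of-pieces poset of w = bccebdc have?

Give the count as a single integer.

#0=b has no predecessor
#1=c has no predecessor
#2=c depends on [1:c]
#3=e depends on [0:b, 2:c]
#4=b depends on [3:e]
#5=d depends on [4:b]
#6=c depends on [3:e]
sources: [0:b, 1:c]
N(rest) = Σ N(rest − s) over sources s of rest; N(one piece) = 1:
  size 1 → [5]=1  [6]=1
  size 2 → [4,5]=1  [5,6]=2
  size 3 → [4,5,6]=3
  size 4 → [3,4,5,6]=3
  size 5 → [0,3,4,5,6]=3  [2,3,4,5,6]=3
  first=0(b) contributes 3
  first=1(c) contributes 6
|[w]| = 9

9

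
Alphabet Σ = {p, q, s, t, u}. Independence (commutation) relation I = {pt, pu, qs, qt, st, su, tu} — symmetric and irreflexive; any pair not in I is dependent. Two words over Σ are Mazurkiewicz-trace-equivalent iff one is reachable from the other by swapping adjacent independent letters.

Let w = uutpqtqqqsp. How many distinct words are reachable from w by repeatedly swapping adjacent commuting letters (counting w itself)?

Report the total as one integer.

drop 0:u onto floor
drop 1:u onto {0:u}
drop 2:t onto floor
drop 3:p onto floor
drop 4:q onto {1:u, 3:p}
drop 5:t onto {2:t}
drop 6:q onto {4:q}
drop 7:q onto {6:q}
drop 8:q onto {7:q}
drop 9:s onto {3:p}
drop 10:p onto {8:q, 9:s}
ground layer = {0:u, 2:t, 3:p}
drop-orders for the pieces not yet dropped (sum over which currently-grounded one goes next):
  1 to go: {5} 1  {10} 1
  2 to go: {2,5} 1  {5,10} 2  {8,10} 1  {9,10} 1
  3 to go: {2,5,10} 3  {5,8,10} 3  {5,9,10} 3  {7,8,10} 1  {8,9,10} 2
  4 to go: {2,5,8,10} 6  {2,5,9,10} 6  {5,7,8,10} 4  {5,8,9,10} 8  {6,7,8,10} 1  {7,8,9,10} 3
  5 to go: {2,5,7,8,10} 10  {2,5,8,9,10} 20  {4,6,7,8,10} 1  {5,6,7,8,10} 5  {5,7,8,9,10} 15  {6,7,8,9,10} 4
  6 to go: {1,4,6,7,8,10} 1  {2,5,6,7,8,10} 15  {2,5,7,8,9,10} 45  {4,5,6,7,8,10} 6  {4,6,7,8,9,10} 5  {5,6,7,8,9,10} 24
  7 to go: {0,1,4,6,7,8,10} 1  {1,4,5,6,7,8,10} 7  {1,4,6,7,8,9,10} 6  {2,4,5,6,7,8,10} 21  {2,5,6,7,8,9,10} 84  {3,4,6,7,8,9,10} 5  {4,5,6,7,8,9,10} 35
  8 to go: {0,1,4,5,6,7,8,10} 8  {0,1,4,6,7,8,9,10} 7  {1,2,4,5,6,7,8,10} 28  {1,3,4,6,7,8,9,10} 11  {1,4,5,6,7,8,9,10} 48  {2,4,5,6,7,8,9,10} 140  {3,4,5,6,7,8,9,10} 40
  9 to go: {0,1,2,4,5,6,7,8,10} 36  {0,1,3,4,6,7,8,9,10} 18  {0,1,4,5,6,7,8,9,10} 63  {1,2,4,5,6,7,8,9,10} 216  {1,3,4,5,6,7,8,9,10} 99  {2,3,4,5,6,7,8,9,10} 180
  if 0:u drops first: 495 orders
  if 2:t drops first: 180 orders
  if 3:p drops first: 315 orders
heap linearizations: 990

990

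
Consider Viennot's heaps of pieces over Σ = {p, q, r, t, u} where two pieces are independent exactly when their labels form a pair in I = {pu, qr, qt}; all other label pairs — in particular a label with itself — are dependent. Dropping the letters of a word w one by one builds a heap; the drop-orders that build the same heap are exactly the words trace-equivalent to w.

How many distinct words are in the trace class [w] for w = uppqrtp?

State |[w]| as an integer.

9

drop 0:u onto floor
drop 1:p onto floor
drop 2:p onto {1:p}
drop 3:q onto {0:u, 2:p}
drop 4:r onto {0:u, 2:p}
drop 5:t onto {4:r}
drop 6:p onto {3:q, 5:t}
ground layer = {0:u, 1:p}
drop-orders for the pieces not yet dropped (sum over which currently-grounded one goes next):
  1 to go: {6} 1
  2 to go: {3,6} 1  {5,6} 1
  3 to go: {3,5,6} 2  {4,5,6} 1
  4 to go: {3,4,5,6} 3
  5 to go: {0,3,4,5,6} 3  {2,3,4,5,6} 3
  if 0:u drops first: 3 orders
  if 1:p drops first: 6 orders
heap linearizations: 9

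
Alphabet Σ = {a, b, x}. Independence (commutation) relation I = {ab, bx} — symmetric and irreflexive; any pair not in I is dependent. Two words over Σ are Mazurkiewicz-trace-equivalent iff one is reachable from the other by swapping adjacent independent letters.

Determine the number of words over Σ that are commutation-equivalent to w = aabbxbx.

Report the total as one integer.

35

piece 0:a — minimal
piece 1:a rests on {0:a}
piece 2:b — minimal
piece 3:b rests on {2:b}
piece 4:x rests on {1:a}
piece 5:b rests on {3:b}
piece 6:x rests on {4:x}
minimal pieces: {0:a, 2:b}
ways to finish when only these pieces remain (= sum over removing one remaining piece with nothing left below it):
  1 left: {5}→1  {6}→1
  2 left: {3,5}→1  {4,6}→1  {5,6}→2
  3 left: {1,4,6}→1  {2,3,5}→1  {3,5,6}→3  {4,5,6}→3
  4 left: {0,1,4,6}→1  {1,4,5,6}→4  {2,3,5,6}→4  {3,4,5,6}→6
  5 left: {0,1,4,5,6}→5  {1,3,4,5,6}→10  {2,3,4,5,6}→10
  placing 0:a first → 20 extensions
  placing 2:b first → 15 extensions
total linear extensions = 35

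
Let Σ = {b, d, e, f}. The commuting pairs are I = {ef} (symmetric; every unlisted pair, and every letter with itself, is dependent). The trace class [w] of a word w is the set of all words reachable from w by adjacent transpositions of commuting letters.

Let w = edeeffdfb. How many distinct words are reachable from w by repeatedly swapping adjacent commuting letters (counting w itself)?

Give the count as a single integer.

#0=e has no predecessor
#1=d depends on [0:e]
#2=e depends on [1:d]
#3=e depends on [2:e]
#4=f depends on [1:d]
#5=f depends on [4:f]
#6=d depends on [3:e, 5:f]
#7=f depends on [6:d]
#8=b depends on [7:f]
sources: [0:e]
N(rest) = Σ N(rest − s) over sources s of rest; N(one piece) = 1:
  size 1 → [8]=1
  size 2 → [7,8]=1
  size 3 → [6,7,8]=1
  size 4 → [3,6,7,8]=1  [5,6,7,8]=1
  size 5 → [2,3,6,7,8]=1  [3,5,6,7,8]=2  [4,5,6,7,8]=1
  size 6 → [2,3,5,6,7,8]=3  [3,4,5,6,7,8]=3
  size 7 → [2,3,4,5,6,7,8]=6
  first=0(e) contributes 6

6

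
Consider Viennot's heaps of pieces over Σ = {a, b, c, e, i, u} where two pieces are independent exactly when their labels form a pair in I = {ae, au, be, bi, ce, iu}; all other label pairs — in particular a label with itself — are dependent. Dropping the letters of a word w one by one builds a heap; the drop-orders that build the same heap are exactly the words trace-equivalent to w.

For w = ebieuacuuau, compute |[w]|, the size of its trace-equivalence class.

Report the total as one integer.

piece 0:e — minimal
piece 1:b — minimal
piece 2:i rests on {0:e}
piece 3:e rests on {2:i}
piece 4:u rests on {1:b, 3:e}
piece 5:a rests on {1:b, 2:i}
piece 6:c rests on {4:u, 5:a}
piece 7:u rests on {6:c}
piece 8:u rests on {7:u}
piece 9:a rests on {6:c}
piece 10:u rests on {8:u}
minimal pieces: {0:e, 1:b}
ways to finish when only these pieces remain (= sum over removing one remaining piece with nothing left below it):
  1 left: {9}→1  {10}→1
  2 left: {8,10}→1  {9,10}→2
  3 left: {7,8,10}→1  {8,9,10}→3
  4 left: {7,8,9,10}→4
  5 left: {6,7,8,9,10}→4
  6 left: {4,6,7,8,9,10}→4  {5,6,7,8,9,10}→4
  7 left: {3,4,6,7,8,9,10}→4  {4,5,6,7,8,9,10}→8
  8 left: {1,4,5,6,7,8,9,10}→8  {3,4,5,6,7,8,9,10}→12
  9 left: {1,3,4,5,6,7,8,9,10}→20  {2,3,4,5,6,7,8,9,10}→12
  placing 0:e first → 32 extensions
  placing 1:b first → 12 extensions
total linear extensions = 44

44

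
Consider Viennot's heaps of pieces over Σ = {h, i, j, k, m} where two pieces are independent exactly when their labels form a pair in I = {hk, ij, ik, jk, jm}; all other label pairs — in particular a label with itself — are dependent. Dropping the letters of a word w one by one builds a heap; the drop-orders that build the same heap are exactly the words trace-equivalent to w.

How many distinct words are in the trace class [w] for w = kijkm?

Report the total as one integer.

15

#0=k has no predecessor
#1=i has no predecessor
#2=j has no predecessor
#3=k depends on [0:k]
#4=m depends on [1:i, 3:k]
sources: [0:k, 1:i, 2:j]
N(rest) = Σ N(rest − s) over sources s of rest; N(one piece) = 1:
  size 1 → [2]=1  [4]=1
  size 2 → [1,4]=1  [2,4]=2  [3,4]=1
  size 3 → [0,3,4]=1  [1,2,4]=3  [1,3,4]=2  [2,3,4]=3
  first=0(k) contributes 8
  first=1(i) contributes 4
  first=2(j) contributes 3
|[w]| = 15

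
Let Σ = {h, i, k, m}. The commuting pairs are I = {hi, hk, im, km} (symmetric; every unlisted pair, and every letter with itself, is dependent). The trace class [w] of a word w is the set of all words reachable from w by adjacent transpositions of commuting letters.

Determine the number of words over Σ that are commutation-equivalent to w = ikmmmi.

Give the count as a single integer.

20

piece 0:i — minimal
piece 1:k rests on {0:i}
piece 2:m — minimal
piece 3:m rests on {2:m}
piece 4:m rests on {3:m}
piece 5:i rests on {1:k}
minimal pieces: {0:i, 2:m}
ways to finish when only these pieces remain (= sum over removing one remaining piece with nothing left below it):
  1 left: {4}→1  {5}→1
  2 left: {1,5}→1  {3,4}→1  {4,5}→2
  3 left: {0,1,5}→1  {1,4,5}→3  {2,3,4}→1  {3,4,5}→3
  4 left: {0,1,4,5}→4  {1,3,4,5}→6  {2,3,4,5}→4
  placing 0:i first → 10 extensions
  placing 2:m first → 10 extensions
total linear extensions = 20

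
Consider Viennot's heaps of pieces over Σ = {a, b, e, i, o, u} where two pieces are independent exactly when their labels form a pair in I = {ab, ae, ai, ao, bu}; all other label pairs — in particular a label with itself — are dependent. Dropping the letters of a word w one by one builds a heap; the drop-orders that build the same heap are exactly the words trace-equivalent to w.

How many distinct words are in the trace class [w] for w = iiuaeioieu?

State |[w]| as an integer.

6

drop 0:i onto floor
drop 1:i onto {0:i}
drop 2:u onto {1:i}
drop 3:a onto {2:u}
drop 4:e onto {2:u}
drop 5:i onto {4:e}
drop 6:o onto {5:i}
drop 7:i onto {6:o}
drop 8:e onto {7:i}
drop 9:u onto {3:a, 8:e}
ground layer = {0:i}
drop-orders for the pieces not yet dropped (sum over which currently-grounded one goes next):
  1 to go: {9} 1
  2 to go: {3,9} 1  {8,9} 1
  3 to go: {3,8,9} 2  {7,8,9} 1
  4 to go: {3,7,8,9} 3  {6,7,8,9} 1
  5 to go: {3,6,7,8,9} 4  {5,6,7,8,9} 1
  6 to go: {3,5,6,7,8,9} 5  {4,5,6,7,8,9} 1
  7 to go: {3,4,5,6,7,8,9} 6
  8 to go: {2,3,4,5,6,7,8,9} 6
  if 0:i drops first: 6 orders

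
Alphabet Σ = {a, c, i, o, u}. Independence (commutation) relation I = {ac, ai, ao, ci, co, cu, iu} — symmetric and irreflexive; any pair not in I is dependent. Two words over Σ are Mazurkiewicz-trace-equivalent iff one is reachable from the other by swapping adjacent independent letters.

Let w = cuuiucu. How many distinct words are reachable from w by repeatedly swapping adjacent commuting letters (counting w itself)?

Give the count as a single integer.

drop 0:c onto floor
drop 1:u onto floor
drop 2:u onto {1:u}
drop 3:i onto floor
drop 4:u onto {2:u}
drop 5:c onto {0:c}
drop 6:u onto {4:u}
ground layer = {0:c, 1:u, 3:i}
drop-orders for the pieces not yet dropped (sum over which currently-grounded one goes next):
  1 to go: {3} 1  {5} 1  {6} 1
  2 to go: {0,5} 1  {3,5} 2  {3,6} 2  {4,6} 1  {5,6} 2
  3 to go: {0,3,5} 3  {0,5,6} 3  {2,4,6} 1  {3,4,6} 3  {3,5,6} 6  {4,5,6} 3
  4 to go: {0,3,5,6} 12  {0,4,5,6} 6  {1,2,4,6} 1  {2,3,4,6} 4  {2,4,5,6} 4  {3,4,5,6} 12
  5 to go: {0,2,4,5,6} 10  {0,3,4,5,6} 30  {1,2,3,4,6} 5  {1,2,4,5,6} 5  {2,3,4,5,6} 20
  if 0:c drops first: 30 orders
  if 1:u drops first: 60 orders
  if 3:i drops first: 15 orders
heap linearizations: 105

105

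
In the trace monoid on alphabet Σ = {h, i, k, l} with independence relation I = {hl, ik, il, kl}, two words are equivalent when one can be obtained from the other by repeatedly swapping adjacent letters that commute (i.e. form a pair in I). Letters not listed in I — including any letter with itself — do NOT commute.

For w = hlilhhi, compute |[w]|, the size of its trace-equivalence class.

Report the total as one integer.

21

drop 0:h onto floor
drop 1:l onto floor
drop 2:i onto {0:h}
drop 3:l onto {1:l}
drop 4:h onto {2:i}
drop 5:h onto {4:h}
drop 6:i onto {5:h}
ground layer = {0:h, 1:l}
drop-orders for the pieces not yet dropped (sum over which currently-grounded one goes next):
  1 to go: {3} 1  {6} 1
  2 to go: {1,3} 1  {3,6} 2  {5,6} 1
  3 to go: {1,3,6} 3  {3,5,6} 3  {4,5,6} 1
  4 to go: {1,3,5,6} 6  {2,4,5,6} 1  {3,4,5,6} 4
  5 to go: {0,2,4,5,6} 1  {1,3,4,5,6} 10  {2,3,4,5,6} 5
  if 0:h drops first: 15 orders
  if 1:l drops first: 6 orders
heap linearizations: 21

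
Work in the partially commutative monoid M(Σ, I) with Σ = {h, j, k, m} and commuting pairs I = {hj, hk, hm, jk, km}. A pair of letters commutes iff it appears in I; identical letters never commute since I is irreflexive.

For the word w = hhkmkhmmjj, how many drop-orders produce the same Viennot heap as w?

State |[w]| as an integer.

2520

0(h) covers ∅
1(h) covers 0:h
2(k) covers ∅
3(m) covers ∅
4(k) covers 2:k
5(h) covers 1:h
6(m) covers 3:m
7(m) covers 6:m
8(j) covers 7:m
9(j) covers 8:j
floor of heap: 0:h, 2:k, 3:m
completions by unplaced set U, small U first (add the entries for U minus each lowest piece of U):
  |U|=1: {4}:1  {5}:1  {9}:1
  |U|=2: {1,5}:1  {2,4}:1  {4,5}:2  {4,9}:2  {5,9}:2  {8,9}:1
  |U|=3: {0,1,5}:1  {1,4,5}:3  {1,5,9}:3  {2,4,5}:3  {2,4,9}:3  {4,5,9}:6  {4,8,9}:3  {5,8,9}:3  {7,8,9}:1
  |U|=4: {0,1,4,5}:4  {0,1,5,9}:4  {1,2,4,5}:6  {1,4,5,9}:12  {1,5,8,9}:6  {2,4,5,9}:12  {2,4,8,9}:6  {4,5,8,9}:12  {4,7,8,9}:4  {5,7,8,9}:4  {6,7,8,9}:1
  |U|=5: {0,1,2,4,5}:10  {0,1,4,5,9}:20  {0,1,5,8,9}:10  {1,2,4,5,9}:30  {1,4,5,8,9}:30  {1,5,7,8,9}:10  {2,4,5,8,9}:30  {2,4,7,8,9}:10  {3,6,7,8,9}:1  {4,5,7,8,9}:20  {4,6,7,8,9}:5  {5,6,7,8,9}:5
  |U|=6: {0,1,2,4,5,9}:60  {0,1,4,5,8,9}:60  {0,1,5,7,8,9}:20  {1,2,4,5,8,9}:90  {1,4,5,7,8,9}:60  {1,5,6,7,8,9}:15  {2,4,5,7,8,9}:60  {2,4,6,7,8,9}:15  {3,4,6,7,8,9}:6  {3,5,6,7,8,9}:6  {4,5,6,7,8,9}:30
  |U|=7: {0,1,2,4,5,8,9}:210  {0,1,4,5,7,8,9}:140  {0,1,5,6,7,8,9}:35  {1,2,4,5,7,8,9}:210  {1,3,5,6,7,8,9}:21  {1,4,5,6,7,8,9}:105  {2,3,4,6,7,8,9}:21  {2,4,5,6,7,8,9}:105  {3,4,5,6,7,8,9}:42
  |U|=8: {0,1,2,4,5,7,8,9}:560  {0,1,3,5,6,7,8,9}:56  {0,1,4,5,6,7,8,9}:280  {1,2,4,5,6,7,8,9}:420  {1,3,4,5,6,7,8,9}:168  {2,3,4,5,6,7,8,9}:168
  start at 0(h): 756
  start at 2(k): 504
  start at 3(m): 1260
sum over floor = 2520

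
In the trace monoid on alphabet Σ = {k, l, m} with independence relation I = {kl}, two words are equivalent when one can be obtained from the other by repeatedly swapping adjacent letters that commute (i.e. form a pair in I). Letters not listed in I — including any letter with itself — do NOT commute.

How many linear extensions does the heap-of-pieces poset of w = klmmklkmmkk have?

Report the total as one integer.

6

piece 0:k — minimal
piece 1:l — minimal
piece 2:m rests on {0:k, 1:l}
piece 3:m rests on {2:m}
piece 4:k rests on {3:m}
piece 5:l rests on {3:m}
piece 6:k rests on {4:k}
piece 7:m rests on {5:l, 6:k}
piece 8:m rests on {7:m}
piece 9:k rests on {8:m}
piece 10:k rests on {9:k}
minimal pieces: {0:k, 1:l}
ways to finish when only these pieces remain (= sum over removing one remaining piece with nothing left below it):
  1 left: {10}→1
  2 left: {9,10}→1
  3 left: {8,9,10}→1
  4 left: {7,8,9,10}→1
  5 left: {5,7,8,9,10}→1  {6,7,8,9,10}→1
  6 left: {4,6,7,8,9,10}→1  {5,6,7,8,9,10}→2
  7 left: {4,5,6,7,8,9,10}→3
  8 left: {3,4,5,6,7,8,9,10}→3
  9 left: {2,3,4,5,6,7,8,9,10}→3
  placing 0:k first → 3 extensions
  placing 1:l first → 3 extensions
total linear extensions = 6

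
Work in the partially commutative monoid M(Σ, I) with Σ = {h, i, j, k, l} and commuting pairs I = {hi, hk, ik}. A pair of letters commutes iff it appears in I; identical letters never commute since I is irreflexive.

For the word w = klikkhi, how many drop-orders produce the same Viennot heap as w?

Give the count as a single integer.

#0=k has no predecessor
#1=l depends on [0:k]
#2=i depends on [1:l]
#3=k depends on [1:l]
#4=k depends on [3:k]
#5=h depends on [1:l]
#6=i depends on [2:i]
sources: [0:k]
N(rest) = Σ N(rest − s) over sources s of rest; N(one piece) = 1:
  size 1 → [4]=1  [5]=1  [6]=1
  size 2 → [2,6]=1  [3,4]=1  [4,5]=2  [4,6]=2  [5,6]=2
  size 3 → [2,4,6]=3  [2,5,6]=3  [3,4,5]=3  [3,4,6]=3  [4,5,6]=6
  size 4 → [2,3,4,6]=6  [2,4,5,6]=12  [3,4,5,6]=12
  size 5 → [2,3,4,5,6]=30
  first=0(k) contributes 30

30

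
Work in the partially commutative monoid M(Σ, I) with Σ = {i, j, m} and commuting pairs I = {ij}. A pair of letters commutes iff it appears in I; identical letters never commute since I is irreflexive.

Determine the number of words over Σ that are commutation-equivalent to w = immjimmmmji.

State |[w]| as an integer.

piece 0:i — minimal
piece 1:m rests on {0:i}
piece 2:m rests on {1:m}
piece 3:j rests on {2:m}
piece 4:i rests on {2:m}
piece 5:m rests on {3:j, 4:i}
piece 6:m rests on {5:m}
piece 7:m rests on {6:m}
piece 8:m rests on {7:m}
piece 9:j rests on {8:m}
piece 10:i rests on {8:m}
minimal pieces: {0:i}
ways to finish when only these pieces remain (= sum over removing one remaining piece with nothing left below it):
  1 left: {9}→1  {10}→1
  2 left: {9,10}→2
  3 left: {8,9,10}→2
  4 left: {7,8,9,10}→2
  5 left: {6,7,8,9,10}→2
  6 left: {5,6,7,8,9,10}→2
  7 left: {3,5,6,7,8,9,10}→2  {4,5,6,7,8,9,10}→2
  8 left: {3,4,5,6,7,8,9,10}→4
  9 left: {2,3,4,5,6,7,8,9,10}→4
  placing 0:i first → 4 extensions

4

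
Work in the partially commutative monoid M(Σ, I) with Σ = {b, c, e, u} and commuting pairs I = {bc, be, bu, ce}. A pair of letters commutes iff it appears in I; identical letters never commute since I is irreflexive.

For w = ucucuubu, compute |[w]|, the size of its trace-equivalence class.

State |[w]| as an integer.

8

piece 0:u — minimal
piece 1:c rests on {0:u}
piece 2:u rests on {1:c}
piece 3:c rests on {2:u}
piece 4:u rests on {3:c}
piece 5:u rests on {4:u}
piece 6:b — minimal
piece 7:u rests on {5:u}
minimal pieces: {0:u, 6:b}
ways to finish when only these pieces remain (= sum over removing one remaining piece with nothing left below it):
  1 left: {6}→1  {7}→1
  2 left: {5,7}→1  {6,7}→2
  3 left: {4,5,7}→1  {5,6,7}→3
  4 left: {3,4,5,7}→1  {4,5,6,7}→4
  5 left: {2,3,4,5,7}→1  {3,4,5,6,7}→5
  6 left: {1,2,3,4,5,7}→1  {2,3,4,5,6,7}→6
  placing 0:u first → 7 extensions
  placing 6:b first → 1 extensions
total linear extensions = 8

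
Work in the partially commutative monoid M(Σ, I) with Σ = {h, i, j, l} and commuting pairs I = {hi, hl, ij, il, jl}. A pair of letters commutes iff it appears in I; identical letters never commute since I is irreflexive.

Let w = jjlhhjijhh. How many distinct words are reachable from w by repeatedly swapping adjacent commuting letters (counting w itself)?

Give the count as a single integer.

90

piece 0:j — minimal
piece 1:j rests on {0:j}
piece 2:l — minimal
piece 3:h rests on {1:j}
piece 4:h rests on {3:h}
piece 5:j rests on {4:h}
piece 6:i — minimal
piece 7:j rests on {5:j}
piece 8:h rests on {7:j}
piece 9:h rests on {8:h}
minimal pieces: {0:j, 2:l, 6:i}
ways to finish when only these pieces remain (= sum over removing one remaining piece with nothing left below it):
  1 left: {2}→1  {6}→1  {9}→1
  2 left: {2,6}→2  {2,9}→2  {6,9}→2  {8,9}→1
  3 left: {2,6,9}→6  {2,8,9}→3  {6,8,9}→3  {7,8,9}→1
  4 left: {2,6,8,9}→12  {2,7,8,9}→4  {5,7,8,9}→1  {6,7,8,9}→4
  5 left: {2,5,7,8,9}→5  {2,6,7,8,9}→20  {4,5,7,8,9}→1  {5,6,7,8,9}→5
  6 left: {2,4,5,7,8,9}→6  {2,5,6,7,8,9}→30  {3,4,5,7,8,9}→1  {4,5,6,7,8,9}→6
  7 left: {1,3,4,5,7,8,9}→1  {2,3,4,5,7,8,9}→7  {2,4,5,6,7,8,9}→42  {3,4,5,6,7,8,9}→7
  8 left: {0,1,3,4,5,7,8,9}→1  {1,2,3,4,5,7,8,9}→8  {1,3,4,5,6,7,8,9}→8  {2,3,4,5,6,7,8,9}→56
  placing 0:j first → 72 extensions
  placing 2:l first → 9 extensions
  placing 6:i first → 9 extensions
total linear extensions = 90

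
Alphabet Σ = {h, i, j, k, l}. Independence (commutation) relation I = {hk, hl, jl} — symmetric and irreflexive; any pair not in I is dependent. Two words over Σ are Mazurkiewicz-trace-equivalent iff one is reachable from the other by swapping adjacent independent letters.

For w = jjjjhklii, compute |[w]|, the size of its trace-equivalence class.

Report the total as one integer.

#0=j has no predecessor
#1=j depends on [0:j]
#2=j depends on [1:j]
#3=j depends on [2:j]
#4=h depends on [3:j]
#5=k depends on [3:j]
#6=l depends on [5:k]
#7=i depends on [4:h, 6:l]
#8=i depends on [7:i]
sources: [0:j]
N(rest) = Σ N(rest − s) over sources s of rest; N(one piece) = 1:
  size 1 → [8]=1
  size 2 → [7,8]=1
  size 3 → [4,7,8]=1  [6,7,8]=1
  size 4 → [4,6,7,8]=2  [5,6,7,8]=1
  size 5 → [4,5,6,7,8]=3
  size 6 → [3,4,5,6,7,8]=3
  size 7 → [2,3,4,5,6,7,8]=3
  first=0(j) contributes 3

3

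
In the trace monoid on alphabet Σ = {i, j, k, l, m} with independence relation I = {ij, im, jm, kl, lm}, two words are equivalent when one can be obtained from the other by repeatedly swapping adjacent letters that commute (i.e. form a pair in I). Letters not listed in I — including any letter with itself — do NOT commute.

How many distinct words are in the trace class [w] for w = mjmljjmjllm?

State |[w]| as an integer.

0(m) covers ∅
1(j) covers ∅
2(m) covers 0:m
3(l) covers 1:j
4(j) covers 3:l
5(j) covers 4:j
6(m) covers 2:m
7(j) covers 5:j
8(l) covers 7:j
9(l) covers 8:l
10(m) covers 6:m
floor of heap: 0:m, 1:j
completions by unplaced set U, small U first (add the entries for U minus each lowest piece of U):
  |U|=1: {9}:1  {10}:1
  |U|=2: {6,10}:1  {8,9}:1  {9,10}:2
  |U|=3: {2,6,10}:1  {6,9,10}:3  {7,8,9}:1  {8,9,10}:3
  |U|=4: {0,2,6,10}:1  {2,6,9,10}:4  {5,7,8,9}:1  {6,8,9,10}:6  {7,8,9,10}:4
  |U|=5: {0,2,6,9,10}:5  {2,6,8,9,10}:10  {4,5,7,8,9}:1  {5,7,8,9,10}:5  {6,7,8,9,10}:10
  |U|=6: {0,2,6,8,9,10}:15  {2,6,7,8,9,10}:20  {3,4,5,7,8,9}:1  {4,5,7,8,9,10}:6  {5,6,7,8,9,10}:15
  |U|=7: {0,2,6,7,8,9,10}:35  {1,3,4,5,7,8,9}:1  {2,5,6,7,8,9,10}:35  {3,4,5,7,8,9,10}:7  {4,5,6,7,8,9,10}:21
  |U|=8: {0,2,5,6,7,8,9,10}:70  {1,3,4,5,7,8,9,10}:8  {2,4,5,6,7,8,9,10}:56  {3,4,5,6,7,8,9,10}:28
  |U|=9: {0,2,4,5,6,7,8,9,10}:126  {1,3,4,5,6,7,8,9,10}:36  {2,3,4,5,6,7,8,9,10}:84
  start at 0(m): 120
  start at 1(j): 210
sum over floor = 330

330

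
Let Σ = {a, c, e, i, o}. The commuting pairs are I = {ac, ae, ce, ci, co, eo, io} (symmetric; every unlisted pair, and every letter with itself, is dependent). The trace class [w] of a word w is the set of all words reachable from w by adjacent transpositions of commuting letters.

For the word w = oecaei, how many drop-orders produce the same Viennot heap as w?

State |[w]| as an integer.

#0=o has no predecessor
#1=e has no predecessor
#2=c has no predecessor
#3=a depends on [0:o]
#4=e depends on [1:e]
#5=i depends on [3:a, 4:e]
sources: [0:o, 1:e, 2:c]
N(rest) = Σ N(rest − s) over sources s of rest; N(one piece) = 1:
  size 1 → [2]=1  [5]=1
  size 2 → [2,5]=2  [3,5]=1  [4,5]=1
  size 3 → [0,3,5]=1  [1,4,5]=1  [2,3,5]=3  [2,4,5]=3  [3,4,5]=2
  size 4 → [0,2,3,5]=4  [0,3,4,5]=3  [1,2,4,5]=4  [1,3,4,5]=3  [2,3,4,5]=8
  first=0(o) contributes 15
  first=1(e) contributes 15
  first=2(c) contributes 6
|[w]| = 36

36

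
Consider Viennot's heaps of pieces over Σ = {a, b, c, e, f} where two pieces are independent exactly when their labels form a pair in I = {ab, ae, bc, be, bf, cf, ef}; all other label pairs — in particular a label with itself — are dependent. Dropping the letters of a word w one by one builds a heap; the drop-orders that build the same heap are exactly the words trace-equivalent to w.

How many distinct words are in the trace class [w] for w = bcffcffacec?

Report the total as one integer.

0(b) covers ∅
1(c) covers ∅
2(f) covers ∅
3(f) covers 2:f
4(c) covers 1:c
5(f) covers 3:f
6(f) covers 5:f
7(a) covers 4:c, 6:f
8(c) covers 7:a
9(e) covers 8:c
10(c) covers 9:e
floor of heap: 0:b, 1:c, 2:f
completions by unplaced set U, small U first (add the entries for U minus each lowest piece of U):
  |U|=1: {0}:1  {10}:1
  |U|=2: {0,10}:2  {9,10}:1
  |U|=3: {0,9,10}:3  {8,9,10}:1
  |U|=4: {0,8,9,10}:4  {7,8,9,10}:1
  |U|=5: {0,7,8,9,10}:5  {4,7,8,9,10}:1  {6,7,8,9,10}:1
  |U|=6: {0,4,7,8,9,10}:6  {0,6,7,8,9,10}:6  {1,4,7,8,9,10}:1  {4,6,7,8,9,10}:2  {5,6,7,8,9,10}:1
  |U|=7: {0,1,4,7,8,9,10}:7  {0,4,6,7,8,9,10}:14  {0,5,6,7,8,9,10}:7  {1,4,6,7,8,9,10}:3  {3,5,6,7,8,9,10}:1  {4,5,6,7,8,9,10}:3
  |U|=8: {0,1,4,6,7,8,9,10}:24  {0,3,5,6,7,8,9,10}:8  {0,4,5,6,7,8,9,10}:24  {1,4,5,6,7,8,9,10}:6  {2,3,5,6,7,8,9,10}:1  {3,4,5,6,7,8,9,10}:4
  |U|=9: {0,1,4,5,6,7,8,9,10}:54  {0,2,3,5,6,7,8,9,10}:9  {0,3,4,5,6,7,8,9,10}:36  {1,3,4,5,6,7,8,9,10}:10  {2,3,4,5,6,7,8,9,10}:5
  start at 0(b): 15
  start at 1(c): 50
  start at 2(f): 100
sum over floor = 165

165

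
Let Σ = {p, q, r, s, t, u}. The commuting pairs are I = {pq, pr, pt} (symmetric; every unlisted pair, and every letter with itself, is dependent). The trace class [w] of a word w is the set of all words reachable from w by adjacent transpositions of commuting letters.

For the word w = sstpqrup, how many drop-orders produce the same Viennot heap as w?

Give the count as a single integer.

4

drop 0:s onto floor
drop 1:s onto {0:s}
drop 2:t onto {1:s}
drop 3:p onto {1:s}
drop 4:q onto {2:t}
drop 5:r onto {4:q}
drop 6:u onto {3:p, 5:r}
drop 7:p onto {6:u}
ground layer = {0:s}
drop-orders for the pieces not yet dropped (sum over which currently-grounded one goes next):
  1 to go: {7} 1
  2 to go: {6,7} 1
  3 to go: {3,6,7} 1  {5,6,7} 1
  4 to go: {3,5,6,7} 2  {4,5,6,7} 1
  5 to go: {2,4,5,6,7} 1  {3,4,5,6,7} 3
  6 to go: {2,3,4,5,6,7} 4
  if 0:s drops first: 4 orders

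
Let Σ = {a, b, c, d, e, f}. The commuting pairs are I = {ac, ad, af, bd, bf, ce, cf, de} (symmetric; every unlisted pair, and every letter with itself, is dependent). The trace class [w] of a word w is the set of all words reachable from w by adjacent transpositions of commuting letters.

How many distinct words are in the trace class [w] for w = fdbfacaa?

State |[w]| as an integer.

134

#0=f has no predecessor
#1=d depends on [0:f]
#2=b has no predecessor
#3=f depends on [1:d]
#4=a depends on [2:b]
#5=c depends on [1:d, 2:b]
#6=a depends on [4:a]
#7=a depends on [6:a]
sources: [0:f, 2:b]
N(rest) = Σ N(rest − s) over sources s of rest; N(one piece) = 1:
  size 1 → [3]=1  [5]=1  [7]=1
  size 2 → [3,5]=2  [3,7]=2  [5,7]=2  [6,7]=1
  size 3 → [1,3,5]=2  [3,5,7]=6  [3,6,7]=3  [4,6,7]=1  [5,6,7]=3
  size 4 → [0,1,3,5]=2  [1,3,5,7]=8  [3,4,6,7]=4  [3,5,6,7]=12  [4,5,6,7]=4
  size 5 → [0,1,3,5,7]=10  [1,3,5,6,7]=20  [2,4,5,6,7]=4  [3,4,5,6,7]=20
  size 6 → [0,1,3,5,6,7]=30  [1,3,4,5,6,7]=40  [2,3,4,5,6,7]=24
  first=0(f) contributes 64
  first=2(b) contributes 70
|[w]| = 134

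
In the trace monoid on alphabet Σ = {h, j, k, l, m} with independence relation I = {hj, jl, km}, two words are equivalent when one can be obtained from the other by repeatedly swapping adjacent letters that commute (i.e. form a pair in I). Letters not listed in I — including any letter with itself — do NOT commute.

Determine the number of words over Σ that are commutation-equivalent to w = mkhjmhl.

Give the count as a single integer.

#0=m has no predecessor
#1=k has no predecessor
#2=h depends on [0:m, 1:k]
#3=j depends on [0:m, 1:k]
#4=m depends on [2:h, 3:j]
#5=h depends on [4:m]
#6=l depends on [5:h]
sources: [0:m, 1:k]
N(rest) = Σ N(rest − s) over sources s of rest; N(one piece) = 1:
  size 1 → [6]=1
  size 2 → [5,6]=1
  size 3 → [4,5,6]=1
  size 4 → [2,4,5,6]=1  [3,4,5,6]=1
  size 5 → [2,3,4,5,6]=2
  first=0(m) contributes 2
  first=1(k) contributes 2
|[w]| = 4

4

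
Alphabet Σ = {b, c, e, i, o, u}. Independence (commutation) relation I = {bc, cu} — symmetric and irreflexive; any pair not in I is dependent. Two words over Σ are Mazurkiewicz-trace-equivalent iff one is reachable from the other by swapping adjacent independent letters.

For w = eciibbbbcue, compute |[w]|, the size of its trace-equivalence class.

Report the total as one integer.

drop 0:e onto floor
drop 1:c onto {0:e}
drop 2:i onto {1:c}
drop 3:i onto {2:i}
drop 4:b onto {3:i}
drop 5:b onto {4:b}
drop 6:b onto {5:b}
drop 7:b onto {6:b}
drop 8:c onto {3:i}
drop 9:u onto {7:b}
drop 10:e onto {8:c, 9:u}
ground layer = {0:e}
drop-orders for the pieces not yet dropped (sum over which currently-grounded one goes next):
  1 to go: {10} 1
  2 to go: {8,10} 1  {9,10} 1
  3 to go: {7,9,10} 1  {8,9,10} 2
  4 to go: {6,7,9,10} 1  {7,8,9,10} 3
  5 to go: {5,6,7,9,10} 1  {6,7,8,9,10} 4
  6 to go: {4,5,6,7,9,10} 1  {5,6,7,8,9,10} 5
  7 to go: {4,5,6,7,8,9,10} 6
  8 to go: {3,4,5,6,7,8,9,10} 6
  9 to go: {2,3,4,5,6,7,8,9,10} 6
  if 0:e drops first: 6 orders

6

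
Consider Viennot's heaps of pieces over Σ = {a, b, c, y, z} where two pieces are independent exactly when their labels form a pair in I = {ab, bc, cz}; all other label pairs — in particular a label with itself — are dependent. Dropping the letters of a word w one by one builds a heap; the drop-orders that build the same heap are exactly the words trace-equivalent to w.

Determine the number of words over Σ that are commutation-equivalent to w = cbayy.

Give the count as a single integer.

drop 0:c onto floor
drop 1:b onto floor
drop 2:a onto {0:c}
drop 3:y onto {1:b, 2:a}
drop 4:y onto {3:y}
ground layer = {0:c, 1:b}
drop-orders for the pieces not yet dropped (sum over which currently-grounded one goes next):
  1 to go: {4} 1
  2 to go: {3,4} 1
  3 to go: {1,3,4} 1  {2,3,4} 1
  if 0:c drops first: 2 orders
  if 1:b drops first: 1 orders
heap linearizations: 3

3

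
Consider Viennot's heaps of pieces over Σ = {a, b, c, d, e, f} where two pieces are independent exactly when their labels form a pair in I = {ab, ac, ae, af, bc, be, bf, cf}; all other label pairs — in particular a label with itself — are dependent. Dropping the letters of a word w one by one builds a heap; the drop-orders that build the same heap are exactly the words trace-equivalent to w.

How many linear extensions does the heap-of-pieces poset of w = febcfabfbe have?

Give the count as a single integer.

drop 0:f onto floor
drop 1:e onto {0:f}
drop 2:b onto floor
drop 3:c onto {1:e}
drop 4:f onto {1:e}
drop 5:a onto floor
drop 6:b onto {2:b}
drop 7:f onto {4:f}
drop 8:b onto {6:b}
drop 9:e onto {3:c, 7:f}
ground layer = {0:f, 2:b, 5:a}
drop-orders for the pieces not yet dropped (sum over which currently-grounded one goes next):
  1 to go: {5} 1  {8} 1  {9} 1
  2 to go: {3,9} 1  {5,8} 2  {5,9} 2  {6,8} 1  {7,9} 1  {8,9} 2
  3 to go: {2,6,8} 1  {3,5,9} 3  {3,7,9} 2  {3,8,9} 3  {4,7,9} 1  {5,6,8} 3  {5,7,9} 3  {5,8,9} 6  {6,8,9} 3  {7,8,9} 3
  4 to go: {2,5,6,8} 4  {2,6,8,9} 4  {3,4,7,9} 3  {3,5,7,9} 8  {3,5,8,9} 12  {3,6,8,9} 6  {3,7,8,9} 8  {4,5,7,9} 4  {4,7,8,9} 4  {5,6,8,9} 12  {5,7,8,9} 12  {6,7,8,9} 6
  5 to go: {1,3,4,7,9} 3  {2,3,6,8,9} 10  {2,5,6,8,9} 20  {2,6,7,8,9} 10  {3,4,5,7,9} 15  {3,4,7,8,9} 15  {3,5,6,8,9} 30  {3,5,7,8,9} 40  {3,6,7,8,9} 20  {4,5,7,8,9} 20  {4,6,7,8,9} 10  {5,6,7,8,9} 30
  6 to go: {0,1,3,4,7,9} 3  {1,3,4,5,7,9} 18  {1,3,4,7,8,9} 18  {2,3,5,6,8,9} 60  {2,3,6,7,8,9} 40  {2,4,6,7,8,9} 20  {2,5,6,7,8,9} 60  {3,4,5,7,8,9} 90  {3,4,6,7,8,9} 45  {3,5,6,7,8,9} 120  {4,5,6,7,8,9} 60
  7 to go: {0,1,3,4,5,7,9} 21  {0,1,3,4,7,8,9} 21  {1,3,4,5,7,8,9} 126  {1,3,4,6,7,8,9} 63  {2,3,4,6,7,8,9} 105  {2,3,5,6,7,8,9} 280  {2,4,5,6,7,8,9} 140  {3,4,5,6,7,8,9} 315
  8 to go: {0,1,3,4,5,7,8,9} 168  {0,1,3,4,6,7,8,9} 84  {1,2,3,4,6,7,8,9} 168  {1,3,4,5,6,7,8,9} 504  {2,3,4,5,6,7,8,9} 840
  if 0:f drops first: 1512 orders
  if 2:b drops first: 756 orders
  if 5:a drops first: 252 orders
heap linearizations: 2520

2520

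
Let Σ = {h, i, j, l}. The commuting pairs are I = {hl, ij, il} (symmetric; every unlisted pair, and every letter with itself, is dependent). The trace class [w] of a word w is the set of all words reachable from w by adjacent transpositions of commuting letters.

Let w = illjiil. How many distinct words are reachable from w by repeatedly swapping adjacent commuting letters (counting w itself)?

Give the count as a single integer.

35

#0=i has no predecessor
#1=l has no predecessor
#2=l depends on [1:l]
#3=j depends on [2:l]
#4=i depends on [0:i]
#5=i depends on [4:i]
#6=l depends on [3:j]
sources: [0:i, 1:l]
N(rest) = Σ N(rest − s) over sources s of rest; N(one piece) = 1:
  size 1 → [5]=1  [6]=1
  size 2 → [3,6]=1  [4,5]=1  [5,6]=2
  size 3 → [0,4,5]=1  [2,3,6]=1  [3,5,6]=3  [4,5,6]=3
  size 4 → [0,4,5,6]=4  [1,2,3,6]=1  [2,3,5,6]=4  [3,4,5,6]=6
  size 5 → [0,3,4,5,6]=10  [1,2,3,5,6]=5  [2,3,4,5,6]=10
  first=0(i) contributes 15
  first=1(l) contributes 20
|[w]| = 35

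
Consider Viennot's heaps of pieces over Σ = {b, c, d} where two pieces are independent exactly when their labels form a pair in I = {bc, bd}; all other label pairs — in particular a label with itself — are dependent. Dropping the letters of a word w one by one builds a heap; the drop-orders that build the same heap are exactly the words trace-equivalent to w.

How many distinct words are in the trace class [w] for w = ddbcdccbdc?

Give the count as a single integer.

45

piece 0:d — minimal
piece 1:d rests on {0:d}
piece 2:b — minimal
piece 3:c rests on {1:d}
piece 4:d rests on {3:c}
piece 5:c rests on {4:d}
piece 6:c rests on {5:c}
piece 7:b rests on {2:b}
piece 8:d rests on {6:c}
piece 9:c rests on {8:d}
minimal pieces: {0:d, 2:b}
ways to finish when only these pieces remain (= sum over removing one remaining piece with nothing left below it):
  1 left: {7}→1  {9}→1
  2 left: {2,7}→1  {7,9}→2  {8,9}→1
  3 left: {2,7,9}→3  {6,8,9}→1  {7,8,9}→3
  4 left: {2,7,8,9}→6  {5,6,8,9}→1  {6,7,8,9}→4
  5 left: {2,6,7,8,9}→10  {4,5,6,8,9}→1  {5,6,7,8,9}→5
  6 left: {2,5,6,7,8,9}→15  {3,4,5,6,8,9}→1  {4,5,6,7,8,9}→6
  7 left: {1,3,4,5,6,8,9}→1  {2,4,5,6,7,8,9}→21  {3,4,5,6,7,8,9}→7
  8 left: {0,1,3,4,5,6,8,9}→1  {1,3,4,5,6,7,8,9}→8  {2,3,4,5,6,7,8,9}→28
  placing 0:d first → 36 extensions
  placing 2:b first → 9 extensions
total linear extensions = 45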